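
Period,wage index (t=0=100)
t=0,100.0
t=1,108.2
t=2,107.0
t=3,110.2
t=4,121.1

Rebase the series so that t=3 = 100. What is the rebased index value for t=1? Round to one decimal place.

98.2

Rebased(t=1) = 108.2 / 110.2 × 100 = 98.1851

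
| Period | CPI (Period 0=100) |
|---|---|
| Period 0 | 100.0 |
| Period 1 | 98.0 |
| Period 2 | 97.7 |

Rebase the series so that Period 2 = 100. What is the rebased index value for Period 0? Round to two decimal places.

Rebased(Period 0) = 100.0 / 97.7 × 100 = 102.3541

102.35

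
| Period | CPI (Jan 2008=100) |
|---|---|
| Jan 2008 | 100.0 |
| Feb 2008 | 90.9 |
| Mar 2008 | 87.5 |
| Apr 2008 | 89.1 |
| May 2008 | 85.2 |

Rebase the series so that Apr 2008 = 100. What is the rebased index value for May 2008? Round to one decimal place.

Rebased(May 2008) = 85.2 / 89.1 × 100 = 95.6229

95.6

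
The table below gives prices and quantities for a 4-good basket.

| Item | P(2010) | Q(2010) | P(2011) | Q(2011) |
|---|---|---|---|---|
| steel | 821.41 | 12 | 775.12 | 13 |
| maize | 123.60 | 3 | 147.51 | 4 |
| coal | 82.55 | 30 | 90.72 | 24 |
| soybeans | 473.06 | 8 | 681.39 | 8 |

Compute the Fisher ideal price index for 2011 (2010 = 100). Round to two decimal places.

Laspeyres component (base-period weights):
ΣP(2011)Q(2010) = 775.12×12 + 147.51×3 + 90.72×30 + 681.39×8 = 9301.44 + 442.53 + 2721.6 + 5451.12 = 17916.69
ΣP(2010)Q(2010) = 821.41×12 + 123.60×3 + 82.55×30 + 473.06×8 = 9856.92 + 370.8 + 2476.5 + 3784.48 = 16488.7
L = 17916.69 / 16488.7 × 100 = 108.6604
Paasche component (current-period weights):
ΣP(2011)Q(2011) = 775.12×13 + 147.51×4 + 90.72×24 + 681.39×8 = 10076.56 + 590.04 + 2177.28 + 5451.12 = 18295
ΣP(2010)Q(2011) = 821.41×13 + 123.60×4 + 82.55×24 + 473.06×8 = 10678.33 + 494.4 + 1981.2 + 3784.48 = 16938.41
P = 18295 / 16938.41 × 100 = 108.0090
Fisher = √(L × P) = √(108.6604 × 108.0090) = 108.3342

108.33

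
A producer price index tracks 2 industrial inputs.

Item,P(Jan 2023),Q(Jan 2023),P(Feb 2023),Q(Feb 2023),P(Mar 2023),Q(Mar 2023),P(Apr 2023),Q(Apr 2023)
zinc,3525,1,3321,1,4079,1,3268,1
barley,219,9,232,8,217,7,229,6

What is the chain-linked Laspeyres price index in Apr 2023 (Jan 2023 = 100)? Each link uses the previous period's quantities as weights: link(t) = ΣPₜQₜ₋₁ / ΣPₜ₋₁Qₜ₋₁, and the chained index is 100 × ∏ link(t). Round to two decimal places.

Link Jan 2023→Feb 2023:
ΣP(Feb 2023)Q(Jan 2023) = 3321×1 + 232×9 = 3321 + 2088 = 5409
ΣP(Jan 2023)Q(Jan 2023) = 3525×1 + 219×9 = 3525 + 1971 = 5496
link = 5409/5496 = 0.984170
Link Feb 2023→Mar 2023:
ΣP(Mar 2023)Q(Feb 2023) = 4079×1 + 217×8 = 4079 + 1736 = 5815
ΣP(Feb 2023)Q(Feb 2023) = 3321×1 + 232×8 = 3321 + 1856 = 5177
link = 5815/5177 = 1.123237
Link Mar 2023→Apr 2023:
ΣP(Apr 2023)Q(Mar 2023) = 3268×1 + 229×7 = 3268 + 1603 = 4871
ΣP(Mar 2023)Q(Mar 2023) = 4079×1 + 217×7 = 4079 + 1519 = 5598
link = 4871/5598 = 0.870132
Chained index = 100 × 0.984170 × 1.123237 × 0.870132 = 96.1894

96.19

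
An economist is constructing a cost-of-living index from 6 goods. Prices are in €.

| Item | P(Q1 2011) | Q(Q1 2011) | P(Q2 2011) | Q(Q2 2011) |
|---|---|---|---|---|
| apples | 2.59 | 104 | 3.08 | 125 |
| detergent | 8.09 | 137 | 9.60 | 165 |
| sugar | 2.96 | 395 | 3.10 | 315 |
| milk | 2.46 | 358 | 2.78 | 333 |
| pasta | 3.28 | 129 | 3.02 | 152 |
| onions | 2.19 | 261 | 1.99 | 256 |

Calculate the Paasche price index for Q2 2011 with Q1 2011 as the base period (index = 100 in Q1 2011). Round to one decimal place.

108.3

Paasche price index uses current-period quantities as weights.
ΣP(Q2 2011)·Q(Q2 2011) = 3.08×125 + 9.60×165 + 3.10×315 + 2.78×333 + 3.02×152 + 1.99×256 = 385 + 1584 + 976.5 + 925.74 + 459.04 + 509.44 = 4839.72
ΣP(Q1 2011)·Q(Q2 2011) = 2.59×125 + 8.09×165 + 2.96×315 + 2.46×333 + 3.28×152 + 2.19×256 = 323.75 + 1334.85 + 932.4 + 819.18 + 498.56 + 560.64 = 4469.38
Index = 4839.72 / 4469.38 × 100 = 108.2862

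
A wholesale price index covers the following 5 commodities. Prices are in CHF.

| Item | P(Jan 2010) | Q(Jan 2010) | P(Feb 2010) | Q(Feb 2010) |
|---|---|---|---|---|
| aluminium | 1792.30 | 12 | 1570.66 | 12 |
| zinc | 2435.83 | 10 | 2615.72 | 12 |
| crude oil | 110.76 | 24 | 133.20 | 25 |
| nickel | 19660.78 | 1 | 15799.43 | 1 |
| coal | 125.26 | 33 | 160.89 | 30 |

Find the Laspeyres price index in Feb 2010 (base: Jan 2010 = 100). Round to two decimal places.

Laspeyres price index uses base-period quantities as weights.
ΣP(Feb 2010)·Q(Jan 2010) = 1570.66×12 + 2615.72×10 + 133.20×24 + 15799.43×1 + 160.89×33 = 18847.92 + 26157.2 + 3196.8 + 15799.43 + 5309.37 = 69310.72
ΣP(Jan 2010)·Q(Jan 2010) = 1792.30×12 + 2435.83×10 + 110.76×24 + 19660.78×1 + 125.26×33 = 21507.6 + 24358.3 + 2658.24 + 19660.78 + 4133.58 = 72318.5
Index = 69310.72 / 72318.5 × 100 = 95.8409

95.84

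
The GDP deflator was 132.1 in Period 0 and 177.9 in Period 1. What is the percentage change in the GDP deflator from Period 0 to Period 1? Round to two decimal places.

34.67%

Change = (177.9 − 132.1) / 132.1 × 100
       = 45.8 / 132.1 × 100 = 34.6707%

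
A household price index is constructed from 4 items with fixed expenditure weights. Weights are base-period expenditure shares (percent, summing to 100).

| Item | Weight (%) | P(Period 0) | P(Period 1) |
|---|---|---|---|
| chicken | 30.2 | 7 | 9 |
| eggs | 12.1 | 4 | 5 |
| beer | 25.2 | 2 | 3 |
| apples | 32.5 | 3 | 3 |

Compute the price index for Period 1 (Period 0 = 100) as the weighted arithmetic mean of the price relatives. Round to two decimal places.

chicken: 30.2 × (9/7) = 30.2 × 1.285714 = 38.8286
eggs: 12.1 × (5/4) = 12.1 × 1.250000 = 15.1250
beer: 25.2 × (3/2) = 25.2 × 1.500000 = 37.8000
apples: 32.5 × (3/3) = 32.5 × 1.000000 = 32.5000
Index = Σ wᵢ·(p₁ᵢ/p₀ᵢ) = 38.8286 + 15.1250 + 37.8000 + 32.5000 = 124.2536

124.25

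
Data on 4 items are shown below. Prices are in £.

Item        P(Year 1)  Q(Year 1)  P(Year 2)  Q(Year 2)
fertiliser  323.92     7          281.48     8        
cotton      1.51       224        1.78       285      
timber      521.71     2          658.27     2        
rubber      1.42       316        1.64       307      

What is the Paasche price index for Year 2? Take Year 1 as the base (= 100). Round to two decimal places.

101.73

Paasche price index uses current-period quantities as weights.
ΣP(Year 2)·Q(Year 2) = 281.48×8 + 1.78×285 + 658.27×2 + 1.64×307 = 2251.84 + 507.3 + 1316.54 + 503.48 = 4579.16
ΣP(Year 1)·Q(Year 2) = 323.92×8 + 1.51×285 + 521.71×2 + 1.42×307 = 2591.36 + 430.35 + 1043.42 + 435.94 = 4501.07
Index = 4579.16 / 4501.07 × 100 = 101.7349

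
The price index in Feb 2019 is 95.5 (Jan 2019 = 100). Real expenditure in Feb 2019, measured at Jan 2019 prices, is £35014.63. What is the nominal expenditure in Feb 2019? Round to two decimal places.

Nominal = Real × (Index/100) = 35014.63 × (95.5/100)
        = 35014.63 × 0.955 = 33438.9716

33438.97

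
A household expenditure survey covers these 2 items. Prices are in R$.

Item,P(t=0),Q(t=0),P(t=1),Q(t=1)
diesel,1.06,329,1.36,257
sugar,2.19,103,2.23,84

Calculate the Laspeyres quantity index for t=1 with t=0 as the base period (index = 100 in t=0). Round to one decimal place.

79.5

Laspeyres quantity index uses base-period prices as weights.
ΣP(t=0)·Q(t=1) = 1.06×257 + 2.19×84 = 272.42 + 183.96 = 456.38
ΣP(t=0)·Q(t=0) = 1.06×329 + 2.19×103 = 348.74 + 225.57 = 574.31
Index = 456.38 / 574.31 × 100 = 79.4658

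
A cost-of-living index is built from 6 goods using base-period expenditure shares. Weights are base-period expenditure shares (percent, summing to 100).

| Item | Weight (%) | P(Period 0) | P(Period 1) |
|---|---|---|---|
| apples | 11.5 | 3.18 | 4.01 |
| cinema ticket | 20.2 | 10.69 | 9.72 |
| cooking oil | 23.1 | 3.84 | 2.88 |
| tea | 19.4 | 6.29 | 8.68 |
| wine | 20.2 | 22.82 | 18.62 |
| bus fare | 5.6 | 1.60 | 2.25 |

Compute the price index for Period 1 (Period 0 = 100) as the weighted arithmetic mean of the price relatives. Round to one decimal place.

101.3

apples: 11.5 × (4.01/3.18) = 11.5 × 1.261006 = 14.5016
cinema ticket: 20.2 × (9.72/10.69) = 20.2 × 0.909261 = 18.3671
cooking oil: 23.1 × (2.88/3.84) = 23.1 × 0.750000 = 17.3250
tea: 19.4 × (8.68/6.29) = 19.4 × 1.379968 = 26.7714
wine: 20.2 × (18.62/22.82) = 20.2 × 0.815951 = 16.4822
bus fare: 5.6 × (2.25/1.60) = 5.6 × 1.406250 = 7.8750
Index = Σ wᵢ·(p₁ᵢ/p₀ᵢ) = 14.5016 + 18.3671 + 17.3250 + 26.7714 + 16.4822 + 7.8750 = 101.3222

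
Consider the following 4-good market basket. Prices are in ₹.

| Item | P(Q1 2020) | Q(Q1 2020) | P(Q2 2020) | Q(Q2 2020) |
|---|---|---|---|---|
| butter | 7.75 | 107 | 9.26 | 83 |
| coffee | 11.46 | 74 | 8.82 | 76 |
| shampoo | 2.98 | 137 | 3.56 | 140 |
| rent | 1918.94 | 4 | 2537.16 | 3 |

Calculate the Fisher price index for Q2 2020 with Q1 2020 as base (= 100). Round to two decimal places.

Laspeyres component (base-period weights):
ΣP(Q2 2020)Q(Q1 2020) = 9.26×107 + 8.82×74 + 3.56×137 + 2537.16×4 = 990.82 + 652.68 + 487.72 + 10148.64 = 12279.86
ΣP(Q1 2020)Q(Q1 2020) = 7.75×107 + 11.46×74 + 2.98×137 + 1918.94×4 = 829.25 + 848.04 + 408.26 + 7675.76 = 9761.31
L = 12279.86 / 9761.31 × 100 = 125.8014
Paasche component (current-period weights):
ΣP(Q2 2020)Q(Q2 2020) = 9.26×83 + 8.82×76 + 3.56×140 + 2537.16×3 = 768.58 + 670.32 + 498.4 + 7611.48 = 9548.78
ΣP(Q1 2020)Q(Q2 2020) = 7.75×83 + 11.46×76 + 2.98×140 + 1918.94×3 = 643.25 + 870.96 + 417.2 + 5756.82 = 7688.23
P = 9548.78 / 7688.23 × 100 = 124.2000
Fisher = √(L × P) = √(125.8014 × 124.2000) = 124.9981

125.00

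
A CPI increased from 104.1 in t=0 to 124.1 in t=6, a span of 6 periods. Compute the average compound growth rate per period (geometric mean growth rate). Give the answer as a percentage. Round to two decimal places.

2.97%

Growth factor = (124.1/104.1)^(1/6) = (1.192123)^(1/6) = 1.029722
Growth rate = 1.029722 − 1 = 0.029722 = 2.9722%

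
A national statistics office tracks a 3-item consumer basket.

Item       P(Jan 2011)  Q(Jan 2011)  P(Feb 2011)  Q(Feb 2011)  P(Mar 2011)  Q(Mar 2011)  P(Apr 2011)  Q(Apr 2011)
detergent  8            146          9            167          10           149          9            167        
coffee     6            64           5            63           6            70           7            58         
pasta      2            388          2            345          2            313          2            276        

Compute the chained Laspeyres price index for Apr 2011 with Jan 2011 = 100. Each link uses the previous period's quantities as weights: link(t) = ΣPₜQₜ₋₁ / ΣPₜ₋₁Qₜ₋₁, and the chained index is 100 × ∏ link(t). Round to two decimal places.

Link Jan 2011→Feb 2011:
ΣP(Feb 2011)Q(Jan 2011) = 9×146 + 5×64 + 2×388 = 1314 + 320 + 776 = 2410
ΣP(Jan 2011)Q(Jan 2011) = 8×146 + 6×64 + 2×388 = 1168 + 384 + 776 = 2328
link = 2410/2328 = 1.035223
Link Feb 2011→Mar 2011:
ΣP(Mar 2011)Q(Feb 2011) = 10×167 + 6×63 + 2×345 = 1670 + 378 + 690 = 2738
ΣP(Feb 2011)Q(Feb 2011) = 9×167 + 5×63 + 2×345 = 1503 + 315 + 690 = 2508
link = 2738/2508 = 1.091707
Link Mar 2011→Apr 2011:
ΣP(Apr 2011)Q(Mar 2011) = 9×149 + 7×70 + 2×313 = 1341 + 490 + 626 = 2457
ΣP(Mar 2011)Q(Mar 2011) = 10×149 + 6×70 + 2×313 = 1490 + 420 + 626 = 2536
link = 2457/2536 = 0.968849
Chained index = 100 × 1.035223 × 1.091707 × 0.968849 = 109.4954

109.50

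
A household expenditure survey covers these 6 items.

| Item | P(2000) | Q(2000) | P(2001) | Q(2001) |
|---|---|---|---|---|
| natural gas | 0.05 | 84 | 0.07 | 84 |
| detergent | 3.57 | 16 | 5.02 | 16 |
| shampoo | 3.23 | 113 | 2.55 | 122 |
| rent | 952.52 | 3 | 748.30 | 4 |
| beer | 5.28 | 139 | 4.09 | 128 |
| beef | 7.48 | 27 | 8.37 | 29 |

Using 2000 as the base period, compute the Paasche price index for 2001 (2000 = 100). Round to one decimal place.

80.6

Paasche price index uses current-period quantities as weights.
ΣP(2001)·Q(2001) = 0.07×84 + 5.02×16 + 2.55×122 + 748.30×4 + 4.09×128 + 8.37×29 = 5.88 + 80.32 + 311.1 + 2993.2 + 523.52 + 242.73 = 4156.75
ΣP(2000)·Q(2001) = 0.05×84 + 3.57×16 + 3.23×122 + 952.52×4 + 5.28×128 + 7.48×29 = 4.2 + 57.12 + 394.06 + 3810.08 + 675.84 + 216.92 = 5158.22
Index = 4156.75 / 5158.22 × 100 = 80.5850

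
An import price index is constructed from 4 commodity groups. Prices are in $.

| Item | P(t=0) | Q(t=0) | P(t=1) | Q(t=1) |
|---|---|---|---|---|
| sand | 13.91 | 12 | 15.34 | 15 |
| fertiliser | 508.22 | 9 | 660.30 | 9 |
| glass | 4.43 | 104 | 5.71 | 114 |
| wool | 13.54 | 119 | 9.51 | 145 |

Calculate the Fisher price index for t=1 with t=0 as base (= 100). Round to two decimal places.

Laspeyres component (base-period weights):
ΣP(t=1)Q(t=0) = 15.34×12 + 660.30×9 + 5.71×104 + 9.51×119 = 184.08 + 5942.7 + 593.84 + 1131.69 = 7852.31
ΣP(t=0)Q(t=0) = 13.91×12 + 508.22×9 + 4.43×104 + 13.54×119 = 166.92 + 4573.98 + 460.72 + 1611.26 = 6812.88
L = 7852.31 / 6812.88 × 100 = 115.2568
Paasche component (current-period weights):
ΣP(t=1)Q(t=1) = 15.34×15 + 660.30×9 + 5.71×114 + 9.51×145 = 230.1 + 5942.7 + 650.94 + 1378.95 = 8202.69
ΣP(t=0)Q(t=1) = 13.91×15 + 508.22×9 + 4.43×114 + 13.54×145 = 208.65 + 4573.98 + 505.02 + 1963.3 = 7250.95
P = 8202.69 / 7250.95 × 100 = 113.1257
Fisher = √(L × P) = √(115.2568 × 113.1257) = 114.1863

114.19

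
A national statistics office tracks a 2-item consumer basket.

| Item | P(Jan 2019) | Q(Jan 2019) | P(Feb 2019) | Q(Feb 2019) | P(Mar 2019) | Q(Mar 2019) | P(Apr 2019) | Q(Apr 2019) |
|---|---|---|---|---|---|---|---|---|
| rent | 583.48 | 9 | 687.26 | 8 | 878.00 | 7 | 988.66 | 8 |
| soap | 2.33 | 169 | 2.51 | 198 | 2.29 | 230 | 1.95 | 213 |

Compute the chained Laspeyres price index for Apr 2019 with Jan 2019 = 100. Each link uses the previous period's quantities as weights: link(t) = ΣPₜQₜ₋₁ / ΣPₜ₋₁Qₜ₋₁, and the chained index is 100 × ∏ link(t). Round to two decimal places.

161.28

Link Jan 2019→Feb 2019:
ΣP(Feb 2019)Q(Jan 2019) = 687.26×9 + 2.51×169 = 6185.34 + 424.19 = 6609.53
ΣP(Jan 2019)Q(Jan 2019) = 583.48×9 + 2.33×169 = 5251.32 + 393.77 = 5645.09
link = 6609.53/5645.09 = 1.170846
Link Feb 2019→Mar 2019:
ΣP(Mar 2019)Q(Feb 2019) = 878.00×8 + 2.29×198 = 7024 + 453.42 = 7477.42
ΣP(Feb 2019)Q(Feb 2019) = 687.26×8 + 2.51×198 = 5498.08 + 496.98 = 5995.06
link = 7477.42/5995.06 = 1.247264
Link Mar 2019→Apr 2019:
ΣP(Apr 2019)Q(Mar 2019) = 988.66×7 + 1.95×230 = 6920.62 + 448.5 = 7369.12
ΣP(Mar 2019)Q(Mar 2019) = 878.00×7 + 2.29×230 = 6146 + 526.7 = 6672.7
link = 7369.12/6672.7 = 1.104369
Chained index = 100 × 1.170846 × 1.247264 × 1.104369 = 161.2768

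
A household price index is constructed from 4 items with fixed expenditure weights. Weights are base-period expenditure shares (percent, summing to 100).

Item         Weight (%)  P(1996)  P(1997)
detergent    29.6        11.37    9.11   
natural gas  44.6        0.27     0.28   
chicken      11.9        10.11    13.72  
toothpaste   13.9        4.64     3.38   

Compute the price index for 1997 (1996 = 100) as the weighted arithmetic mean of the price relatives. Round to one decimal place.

96.2

detergent: 29.6 × (9.11/11.37) = 29.6 × 0.801231 = 23.7164
natural gas: 44.6 × (0.28/0.27) = 44.6 × 1.037037 = 46.2519
chicken: 11.9 × (13.72/10.11) = 11.9 × 1.357072 = 16.1492
toothpaste: 13.9 × (3.38/4.64) = 13.9 × 0.728448 = 10.1254
Index = Σ wᵢ·(p₁ᵢ/p₀ᵢ) = 23.7164 + 46.2519 + 16.1492 + 10.1254 = 96.2429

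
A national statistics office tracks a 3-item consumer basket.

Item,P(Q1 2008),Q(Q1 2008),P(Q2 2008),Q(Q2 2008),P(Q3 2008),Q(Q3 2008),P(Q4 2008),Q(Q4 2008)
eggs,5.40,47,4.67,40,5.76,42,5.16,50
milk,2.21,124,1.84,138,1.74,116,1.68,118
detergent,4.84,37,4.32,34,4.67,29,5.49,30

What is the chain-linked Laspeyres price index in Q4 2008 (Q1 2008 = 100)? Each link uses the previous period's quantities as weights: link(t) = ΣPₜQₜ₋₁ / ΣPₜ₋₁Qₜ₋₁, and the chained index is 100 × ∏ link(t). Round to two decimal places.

Link Q1 2008→Q2 2008:
ΣP(Q2 2008)Q(Q1 2008) = 4.67×47 + 1.84×124 + 4.32×37 = 219.49 + 228.16 + 159.84 = 607.49
ΣP(Q1 2008)Q(Q1 2008) = 5.40×47 + 2.21×124 + 4.84×37 = 253.8 + 274.04 + 179.08 = 706.92
link = 607.49/706.92 = 0.859348
Link Q2 2008→Q3 2008:
ΣP(Q3 2008)Q(Q2 2008) = 5.76×40 + 1.74×138 + 4.67×34 = 230.4 + 240.12 + 158.78 = 629.3
ΣP(Q2 2008)Q(Q2 2008) = 4.67×40 + 1.84×138 + 4.32×34 = 186.8 + 253.92 + 146.88 = 587.6
link = 629.3/587.6 = 1.070967
Link Q3 2008→Q4 2008:
ΣP(Q4 2008)Q(Q3 2008) = 5.16×42 + 1.68×116 + 5.49×29 = 216.72 + 194.88 + 159.21 = 570.81
ΣP(Q3 2008)Q(Q3 2008) = 5.76×42 + 1.74×116 + 4.67×29 = 241.92 + 201.84 + 135.43 = 579.19
link = 570.81/579.19 = 0.985532
Chained index = 100 × 0.859348 × 1.070967 × 0.985532 = 90.7017

90.70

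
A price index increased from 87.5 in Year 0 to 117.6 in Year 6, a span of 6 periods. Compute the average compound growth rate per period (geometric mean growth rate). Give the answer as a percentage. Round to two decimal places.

Growth factor = (117.6/87.5)^(1/6) = (1.344000)^(1/6) = 1.050509
Growth rate = 1.050509 − 1 = 0.050509 = 5.0509%

5.05%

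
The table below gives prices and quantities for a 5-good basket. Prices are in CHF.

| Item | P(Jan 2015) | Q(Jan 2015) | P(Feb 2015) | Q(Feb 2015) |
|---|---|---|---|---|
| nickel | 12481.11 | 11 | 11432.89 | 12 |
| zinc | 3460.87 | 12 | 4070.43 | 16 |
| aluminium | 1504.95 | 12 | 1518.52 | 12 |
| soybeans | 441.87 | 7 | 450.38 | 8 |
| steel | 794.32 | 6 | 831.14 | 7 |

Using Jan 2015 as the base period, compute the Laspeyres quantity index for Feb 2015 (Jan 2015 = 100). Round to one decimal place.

Laspeyres quantity index uses base-period prices as weights.
ΣP(Jan 2015)·Q(Feb 2015) = 12481.11×12 + 3460.87×16 + 1504.95×12 + 441.87×8 + 794.32×7 = 149773.32 + 55373.92 + 18059.4 + 3534.96 + 5560.24 = 232301.84
ΣP(Jan 2015)·Q(Jan 2015) = 12481.11×11 + 3460.87×12 + 1504.95×12 + 441.87×7 + 794.32×6 = 137292.21 + 41530.44 + 18059.4 + 3093.09 + 4765.92 = 204741.06
Index = 232301.84 / 204741.06 × 100 = 113.4613

113.5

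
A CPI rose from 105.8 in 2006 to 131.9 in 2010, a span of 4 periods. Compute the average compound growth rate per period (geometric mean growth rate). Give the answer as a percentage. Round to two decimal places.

5.67%

Growth factor = (131.9/105.8)^(1/4) = (1.246692)^(1/4) = 1.056671
Growth rate = 1.056671 − 1 = 0.056671 = 5.6671%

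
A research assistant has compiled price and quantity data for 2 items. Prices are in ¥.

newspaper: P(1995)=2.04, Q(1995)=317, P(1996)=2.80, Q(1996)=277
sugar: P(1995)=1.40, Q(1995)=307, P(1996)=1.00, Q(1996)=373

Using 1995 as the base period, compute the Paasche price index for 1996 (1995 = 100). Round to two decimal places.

105.64

Paasche price index uses current-period quantities as weights.
ΣP(1996)·Q(1996) = 2.80×277 + 1.00×373 = 775.6 + 373 = 1148.6
ΣP(1995)·Q(1996) = 2.04×277 + 1.40×373 = 565.08 + 522.2 = 1087.28
Index = 1148.6 / 1087.28 × 100 = 105.6398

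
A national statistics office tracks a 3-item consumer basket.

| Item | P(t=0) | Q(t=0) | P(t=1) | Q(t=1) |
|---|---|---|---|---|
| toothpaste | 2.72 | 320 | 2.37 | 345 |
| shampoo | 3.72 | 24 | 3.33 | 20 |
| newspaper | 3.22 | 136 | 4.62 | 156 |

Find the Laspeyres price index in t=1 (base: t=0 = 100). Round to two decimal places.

104.94

Laspeyres price index uses base-period quantities as weights.
ΣP(t=1)·Q(t=0) = 2.37×320 + 3.33×24 + 4.62×136 = 758.4 + 79.92 + 628.32 = 1466.64
ΣP(t=0)·Q(t=0) = 2.72×320 + 3.72×24 + 3.22×136 = 870.4 + 89.28 + 437.92 = 1397.6
Index = 1466.64 / 1397.6 × 100 = 104.9399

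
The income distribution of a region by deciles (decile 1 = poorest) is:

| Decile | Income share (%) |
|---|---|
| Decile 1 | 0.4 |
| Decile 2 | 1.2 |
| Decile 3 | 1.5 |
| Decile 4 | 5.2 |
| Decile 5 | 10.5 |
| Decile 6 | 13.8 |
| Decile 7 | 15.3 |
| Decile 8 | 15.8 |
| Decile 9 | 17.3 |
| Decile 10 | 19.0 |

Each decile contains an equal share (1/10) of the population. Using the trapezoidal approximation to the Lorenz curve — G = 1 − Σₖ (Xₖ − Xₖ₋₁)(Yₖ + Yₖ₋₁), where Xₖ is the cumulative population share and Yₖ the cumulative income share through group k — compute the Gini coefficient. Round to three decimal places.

0.385

Cumulative income shares Yₖ: 0.0040, 0.0160, 0.0310, 0.0830, 0.1880, 0.3260, 0.4790, 0.6370, 0.8100, 1.0000
Σ (Xₖ−Xₖ₋₁)(Yₖ+Yₖ₋₁) = (1/10)(0.0040+0.0000) + (1/10)(0.0160+0.0040) + (1/10)(0.0310+0.0160) + (1/10)(0.0830+0.0310) + (1/10)(0.1880+0.0830) + (1/10)(0.3260+0.1880) + (1/10)(0.4790+0.3260) + (1/10)(0.6370+0.4790) + (1/10)(0.8100+0.6370) + (1/10)(1.0000+0.8100)
  = 0.0004 + 0.0020 + 0.0047 + 0.0114 + 0.0271 + 0.0514 + 0.0805 + 0.1116 + 0.1447 + 0.1810 = 0.6148
G = 1 − 0.6148 = 0.3852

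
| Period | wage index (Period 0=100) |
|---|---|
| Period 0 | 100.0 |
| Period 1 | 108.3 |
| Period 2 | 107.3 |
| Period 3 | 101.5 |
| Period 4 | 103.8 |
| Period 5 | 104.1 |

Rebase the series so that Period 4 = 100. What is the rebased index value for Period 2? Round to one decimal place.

103.4

Rebased(Period 2) = 107.3 / 103.8 × 100 = 103.3719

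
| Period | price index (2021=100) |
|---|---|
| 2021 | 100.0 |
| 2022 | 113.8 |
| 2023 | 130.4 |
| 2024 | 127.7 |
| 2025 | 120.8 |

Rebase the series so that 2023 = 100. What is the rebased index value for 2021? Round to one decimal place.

76.7

Rebased(2021) = 100.0 / 130.4 × 100 = 76.6871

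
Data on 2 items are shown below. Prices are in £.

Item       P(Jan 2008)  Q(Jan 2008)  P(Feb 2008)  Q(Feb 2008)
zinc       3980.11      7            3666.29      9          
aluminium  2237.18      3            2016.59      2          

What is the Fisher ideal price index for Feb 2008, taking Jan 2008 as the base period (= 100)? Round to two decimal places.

91.81

Laspeyres component (base-period weights):
ΣP(Feb 2008)Q(Jan 2008) = 3666.29×7 + 2016.59×3 = 25664.03 + 6049.77 = 31713.8
ΣP(Jan 2008)Q(Jan 2008) = 3980.11×7 + 2237.18×3 = 27860.77 + 6711.54 = 34572.31
L = 31713.8 / 34572.31 × 100 = 91.7318
Paasche component (current-period weights):
ΣP(Feb 2008)Q(Feb 2008) = 3666.29×9 + 2016.59×2 = 32996.61 + 4033.18 = 37029.79
ΣP(Jan 2008)Q(Feb 2008) = 3980.11×9 + 2237.18×2 = 35820.99 + 4474.36 = 40295.35
P = 37029.79 / 40295.35 × 100 = 91.8959
Fisher = √(L × P) = √(91.7318 × 91.8959) = 91.8138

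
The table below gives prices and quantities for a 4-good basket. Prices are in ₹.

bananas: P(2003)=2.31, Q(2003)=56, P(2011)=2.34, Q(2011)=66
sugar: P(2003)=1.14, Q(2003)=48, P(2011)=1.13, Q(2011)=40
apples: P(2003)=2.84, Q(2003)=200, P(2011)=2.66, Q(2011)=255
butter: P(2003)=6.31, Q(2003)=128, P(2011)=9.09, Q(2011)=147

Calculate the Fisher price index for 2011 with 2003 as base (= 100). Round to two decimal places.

Laspeyres component (base-period weights):
ΣP(2011)Q(2003) = 2.34×56 + 1.13×48 + 2.66×200 + 9.09×128 = 131.04 + 54.24 + 532 + 1163.52 = 1880.8
ΣP(2003)Q(2003) = 2.31×56 + 1.14×48 + 2.84×200 + 6.31×128 = 129.36 + 54.72 + 568 + 807.68 = 1559.76
L = 1880.8 / 1559.76 × 100 = 120.5827
Paasche component (current-period weights):
ΣP(2011)Q(2011) = 2.34×66 + 1.13×40 + 2.66×255 + 9.09×147 = 154.44 + 45.2 + 678.3 + 1336.23 = 2214.17
ΣP(2003)Q(2011) = 2.31×66 + 1.14×40 + 2.84×255 + 6.31×147 = 152.46 + 45.6 + 724.2 + 927.57 = 1849.83
P = 2214.17 / 1849.83 × 100 = 119.6959
Fisher = √(L × P) = √(120.5827 × 119.6959) = 120.1384

120.14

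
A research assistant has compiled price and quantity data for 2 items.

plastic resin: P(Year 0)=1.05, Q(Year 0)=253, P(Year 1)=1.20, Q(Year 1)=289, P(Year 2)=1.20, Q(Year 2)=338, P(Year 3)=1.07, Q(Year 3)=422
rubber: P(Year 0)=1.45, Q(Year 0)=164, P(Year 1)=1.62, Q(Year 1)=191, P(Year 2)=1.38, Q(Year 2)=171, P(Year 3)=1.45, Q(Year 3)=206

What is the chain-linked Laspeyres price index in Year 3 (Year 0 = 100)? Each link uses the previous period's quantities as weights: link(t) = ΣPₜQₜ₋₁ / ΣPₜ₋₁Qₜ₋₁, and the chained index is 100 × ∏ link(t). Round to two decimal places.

Link Year 0→Year 1:
ΣP(Year 1)Q(Year 0) = 1.20×253 + 1.62×164 = 303.6 + 265.68 = 569.28
ΣP(Year 0)Q(Year 0) = 1.05×253 + 1.45×164 = 265.65 + 237.8 = 503.45
link = 569.28/503.45 = 1.130758
Link Year 1→Year 2:
ΣP(Year 2)Q(Year 1) = 1.20×289 + 1.38×191 = 346.8 + 263.58 = 610.38
ΣP(Year 1)Q(Year 1) = 1.20×289 + 1.62×191 = 346.8 + 309.42 = 656.22
link = 610.38/656.22 = 0.930145
Link Year 2→Year 3:
ΣP(Year 3)Q(Year 2) = 1.07×338 + 1.45×171 = 361.66 + 247.95 = 609.61
ΣP(Year 2)Q(Year 2) = 1.20×338 + 1.38×171 = 405.6 + 235.98 = 641.58
link = 609.61/641.58 = 0.950170
Chained index = 100 × 1.130758 × 0.930145 × 0.950170 = 99.9359

99.94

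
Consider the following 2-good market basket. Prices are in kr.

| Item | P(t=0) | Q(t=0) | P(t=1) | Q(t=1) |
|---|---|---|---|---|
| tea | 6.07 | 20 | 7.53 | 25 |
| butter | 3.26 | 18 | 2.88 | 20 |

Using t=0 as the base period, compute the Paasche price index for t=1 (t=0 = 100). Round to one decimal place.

Paasche price index uses current-period quantities as weights.
ΣP(t=1)·Q(t=1) = 7.53×25 + 2.88×20 = 188.25 + 57.6 = 245.85
ΣP(t=0)·Q(t=1) = 6.07×25 + 3.26×20 = 151.75 + 65.2 = 216.95
Index = 245.85 / 216.95 × 100 = 113.3210

113.3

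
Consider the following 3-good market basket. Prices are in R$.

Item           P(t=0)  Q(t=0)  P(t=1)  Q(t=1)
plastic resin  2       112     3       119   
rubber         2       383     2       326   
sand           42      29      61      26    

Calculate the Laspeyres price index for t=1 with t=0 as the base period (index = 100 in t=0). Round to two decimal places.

130.03

Laspeyres price index uses base-period quantities as weights.
ΣP(t=1)·Q(t=0) = 3×112 + 2×383 + 61×29 = 336 + 766 + 1769 = 2871
ΣP(t=0)·Q(t=0) = 2×112 + 2×383 + 42×29 = 224 + 766 + 1218 = 2208
Index = 2871 / 2208 × 100 = 130.0272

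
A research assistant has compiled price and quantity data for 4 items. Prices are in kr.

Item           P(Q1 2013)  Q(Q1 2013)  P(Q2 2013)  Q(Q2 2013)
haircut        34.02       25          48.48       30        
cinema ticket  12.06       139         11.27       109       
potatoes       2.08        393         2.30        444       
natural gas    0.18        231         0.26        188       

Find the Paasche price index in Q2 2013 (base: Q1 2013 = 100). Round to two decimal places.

113.98

Paasche price index uses current-period quantities as weights.
ΣP(Q2 2013)·Q(Q2 2013) = 48.48×30 + 11.27×109 + 2.30×444 + 0.26×188 = 1454.4 + 1228.43 + 1021.2 + 48.88 = 3752.91
ΣP(Q1 2013)·Q(Q2 2013) = 34.02×30 + 12.06×109 + 2.08×444 + 0.18×188 = 1020.6 + 1314.54 + 923.52 + 33.84 = 3292.5
Index = 3752.91 / 3292.5 × 100 = 113.9836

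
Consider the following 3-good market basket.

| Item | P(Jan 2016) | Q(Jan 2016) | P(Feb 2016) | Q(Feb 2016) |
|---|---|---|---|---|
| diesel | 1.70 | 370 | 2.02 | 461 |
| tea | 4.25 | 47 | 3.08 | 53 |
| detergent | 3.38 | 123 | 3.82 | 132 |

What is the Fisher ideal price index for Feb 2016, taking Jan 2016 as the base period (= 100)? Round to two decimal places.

Laspeyres component (base-period weights):
ΣP(Feb 2016)Q(Jan 2016) = 2.02×370 + 3.08×47 + 3.82×123 = 747.4 + 144.76 + 469.86 = 1362.02
ΣP(Jan 2016)Q(Jan 2016) = 1.70×370 + 4.25×47 + 3.38×123 = 629 + 199.75 + 415.74 = 1244.49
L = 1362.02 / 1244.49 × 100 = 109.4440
Paasche component (current-period weights):
ΣP(Feb 2016)Q(Feb 2016) = 2.02×461 + 3.08×53 + 3.82×132 = 931.22 + 163.24 + 504.24 = 1598.7
ΣP(Jan 2016)Q(Feb 2016) = 1.70×461 + 4.25×53 + 3.38×132 = 783.7 + 225.25 + 446.16 = 1455.11
P = 1598.7 / 1455.11 × 100 = 109.8680
Fisher = √(L × P) = √(109.4440 × 109.8680) = 109.6558

109.66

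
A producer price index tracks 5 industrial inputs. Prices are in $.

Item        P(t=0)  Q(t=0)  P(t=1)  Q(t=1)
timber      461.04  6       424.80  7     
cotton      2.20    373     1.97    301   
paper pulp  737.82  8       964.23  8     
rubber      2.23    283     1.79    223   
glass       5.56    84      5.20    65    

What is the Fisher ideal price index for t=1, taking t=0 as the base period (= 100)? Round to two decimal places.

112.81

Laspeyres component (base-period weights):
ΣP(t=1)Q(t=0) = 424.80×6 + 1.97×373 + 964.23×8 + 1.79×283 + 5.20×84 = 2548.8 + 734.81 + 7713.84 + 506.57 + 436.8 = 11940.82
ΣP(t=0)Q(t=0) = 461.04×6 + 2.20×373 + 737.82×8 + 2.23×283 + 5.56×84 = 2766.24 + 820.6 + 5902.56 + 631.09 + 467.04 = 10587.53
L = 11940.82 / 10587.53 × 100 = 112.7819
Paasche component (current-period weights):
ΣP(t=1)Q(t=1) = 424.80×7 + 1.97×301 + 964.23×8 + 1.79×223 + 5.20×65 = 2973.6 + 592.97 + 7713.84 + 399.17 + 338 = 12017.58
ΣP(t=0)Q(t=1) = 461.04×7 + 2.20×301 + 737.82×8 + 2.23×223 + 5.56×65 = 3227.28 + 662.2 + 5902.56 + 497.29 + 361.4 = 10650.73
P = 12017.58 / 10650.73 × 100 = 112.8334
Fisher = √(L × P) = √(112.7819 × 112.8334) = 112.8077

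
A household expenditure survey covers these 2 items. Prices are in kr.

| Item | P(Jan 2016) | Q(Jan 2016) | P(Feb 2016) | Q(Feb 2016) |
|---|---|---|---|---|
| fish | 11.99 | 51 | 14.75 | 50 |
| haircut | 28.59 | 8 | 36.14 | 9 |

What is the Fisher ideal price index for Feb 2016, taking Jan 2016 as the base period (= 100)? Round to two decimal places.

Laspeyres component (base-period weights):
ΣP(Feb 2016)Q(Jan 2016) = 14.75×51 + 36.14×8 = 752.25 + 289.12 = 1041.37
ΣP(Jan 2016)Q(Jan 2016) = 11.99×51 + 28.59×8 = 611.49 + 228.72 = 840.21
L = 1041.37 / 840.21 × 100 = 123.9416
Paasche component (current-period weights):
ΣP(Feb 2016)Q(Feb 2016) = 14.75×50 + 36.14×9 = 737.5 + 325.26 = 1062.76
ΣP(Jan 2016)Q(Feb 2016) = 11.99×50 + 28.59×9 = 599.5 + 257.31 = 856.81
P = 1062.76 / 856.81 × 100 = 124.0368
Fisher = √(L × P) = √(123.9416 × 124.0368) = 123.9892

123.99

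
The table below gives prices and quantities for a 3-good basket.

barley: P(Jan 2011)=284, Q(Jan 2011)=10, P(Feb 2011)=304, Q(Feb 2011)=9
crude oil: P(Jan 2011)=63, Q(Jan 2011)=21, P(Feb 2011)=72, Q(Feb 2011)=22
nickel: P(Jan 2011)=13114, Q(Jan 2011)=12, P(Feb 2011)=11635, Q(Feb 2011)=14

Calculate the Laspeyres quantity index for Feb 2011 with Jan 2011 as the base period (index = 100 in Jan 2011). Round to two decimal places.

116.10

Laspeyres quantity index uses base-period prices as weights.
ΣP(Jan 2011)·Q(Feb 2011) = 284×9 + 63×22 + 13114×14 = 2556 + 1386 + 183596 = 187538
ΣP(Jan 2011)·Q(Jan 2011) = 284×10 + 63×21 + 13114×12 = 2840 + 1323 + 157368 = 161531
Index = 187538 / 161531 × 100 = 116.1003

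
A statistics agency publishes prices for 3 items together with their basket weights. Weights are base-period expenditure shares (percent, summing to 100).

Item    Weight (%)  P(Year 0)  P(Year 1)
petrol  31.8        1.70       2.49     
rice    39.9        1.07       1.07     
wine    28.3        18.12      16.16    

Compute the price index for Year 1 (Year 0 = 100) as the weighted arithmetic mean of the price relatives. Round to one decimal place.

111.7

petrol: 31.8 × (2.49/1.70) = 31.8 × 1.464706 = 46.5776
rice: 39.9 × (1.07/1.07) = 39.9 × 1.000000 = 39.9000
wine: 28.3 × (16.16/18.12) = 28.3 × 0.891832 = 25.2389
Index = Σ wᵢ·(p₁ᵢ/p₀ᵢ) = 46.5776 + 39.9000 + 25.2389 = 111.7165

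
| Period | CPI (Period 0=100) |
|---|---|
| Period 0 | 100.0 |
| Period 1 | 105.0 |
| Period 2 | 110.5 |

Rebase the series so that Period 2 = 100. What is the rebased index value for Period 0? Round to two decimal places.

90.50

Rebased(Period 0) = 100.0 / 110.5 × 100 = 90.4977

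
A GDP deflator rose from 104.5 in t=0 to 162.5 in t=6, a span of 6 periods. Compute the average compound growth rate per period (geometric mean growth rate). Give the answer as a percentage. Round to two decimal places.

7.64%

Growth factor = (162.5/104.5)^(1/6) = (1.555024)^(1/6) = 1.076357
Growth rate = 1.076357 − 1 = 0.076357 = 7.6357%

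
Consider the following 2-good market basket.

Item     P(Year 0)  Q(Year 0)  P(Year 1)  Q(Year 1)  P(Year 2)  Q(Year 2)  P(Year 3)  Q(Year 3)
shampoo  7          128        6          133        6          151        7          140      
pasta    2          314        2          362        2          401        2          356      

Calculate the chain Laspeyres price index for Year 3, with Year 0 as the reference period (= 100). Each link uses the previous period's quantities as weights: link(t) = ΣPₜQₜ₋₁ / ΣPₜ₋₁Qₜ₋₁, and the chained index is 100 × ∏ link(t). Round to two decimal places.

Link Year 0→Year 1:
ΣP(Year 1)Q(Year 0) = 6×128 + 2×314 = 768 + 628 = 1396
ΣP(Year 0)Q(Year 0) = 7×128 + 2×314 = 896 + 628 = 1524
link = 1396/1524 = 0.916010
Link Year 1→Year 2:
ΣP(Year 2)Q(Year 1) = 6×133 + 2×362 = 798 + 724 = 1522
ΣP(Year 1)Q(Year 1) = 6×133 + 2×362 = 798 + 724 = 1522
link = 1522/1522 = 1.000000
Link Year 2→Year 3:
ΣP(Year 3)Q(Year 2) = 7×151 + 2×401 = 1057 + 802 = 1859
ΣP(Year 2)Q(Year 2) = 6×151 + 2×401 = 906 + 802 = 1708
link = 1859/1708 = 1.088407
Chained index = 100 × 0.916010 × 1.000000 × 1.088407 = 99.6993

99.70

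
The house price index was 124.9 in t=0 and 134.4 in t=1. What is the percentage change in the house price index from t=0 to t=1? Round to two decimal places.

Change = (134.4 − 124.9) / 124.9 × 100
       = 9.5 / 124.9 × 100 = 7.6061%

7.61%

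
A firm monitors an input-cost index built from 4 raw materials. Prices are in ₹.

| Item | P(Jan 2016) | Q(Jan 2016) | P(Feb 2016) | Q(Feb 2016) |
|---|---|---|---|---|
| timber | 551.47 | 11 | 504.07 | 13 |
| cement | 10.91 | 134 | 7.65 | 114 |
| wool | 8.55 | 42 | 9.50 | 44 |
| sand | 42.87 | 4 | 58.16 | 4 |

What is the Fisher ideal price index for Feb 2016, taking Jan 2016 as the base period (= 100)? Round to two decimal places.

89.74

Laspeyres component (base-period weights):
ΣP(Feb 2016)Q(Jan 2016) = 504.07×11 + 7.65×134 + 9.50×42 + 58.16×4 = 5544.77 + 1025.1 + 399 + 232.64 = 7201.51
ΣP(Jan 2016)Q(Jan 2016) = 551.47×11 + 10.91×134 + 8.55×42 + 42.87×4 = 6066.17 + 1461.94 + 359.1 + 171.48 = 8058.69
L = 7201.51 / 8058.69 × 100 = 89.3633
Paasche component (current-period weights):
ΣP(Feb 2016)Q(Feb 2016) = 504.07×13 + 7.65×114 + 9.50×44 + 58.16×4 = 6552.91 + 872.1 + 418 + 232.64 = 8075.65
ΣP(Jan 2016)Q(Feb 2016) = 551.47×13 + 10.91×114 + 8.55×44 + 42.87×4 = 7169.11 + 1243.74 + 376.2 + 171.48 = 8960.53
P = 8075.65 / 8960.53 × 100 = 90.1247
Fisher = √(L × P) = √(89.3633 × 90.1247) = 89.7432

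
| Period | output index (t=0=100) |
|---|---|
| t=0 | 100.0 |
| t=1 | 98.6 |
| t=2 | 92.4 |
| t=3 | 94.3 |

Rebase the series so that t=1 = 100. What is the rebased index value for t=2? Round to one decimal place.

93.7

Rebased(t=2) = 92.4 / 98.6 × 100 = 93.7120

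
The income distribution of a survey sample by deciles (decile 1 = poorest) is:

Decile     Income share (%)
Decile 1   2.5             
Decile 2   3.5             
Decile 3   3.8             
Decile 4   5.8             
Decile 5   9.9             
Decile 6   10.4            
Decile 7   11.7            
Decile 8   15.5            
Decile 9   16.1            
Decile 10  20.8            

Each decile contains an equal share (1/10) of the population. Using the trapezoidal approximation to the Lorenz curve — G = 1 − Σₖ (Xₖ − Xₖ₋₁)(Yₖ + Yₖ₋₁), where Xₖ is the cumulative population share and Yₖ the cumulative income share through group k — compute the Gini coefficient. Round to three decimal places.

0.330

Cumulative income shares Yₖ: 0.0250, 0.0600, 0.0980, 0.1560, 0.2550, 0.3590, 0.4760, 0.6310, 0.7920, 1.0000
Σ (Xₖ−Xₖ₋₁)(Yₖ+Yₖ₋₁) = (1/10)(0.0250+0.0000) + (1/10)(0.0600+0.0250) + (1/10)(0.0980+0.0600) + (1/10)(0.1560+0.0980) + (1/10)(0.2550+0.1560) + (1/10)(0.3590+0.2550) + (1/10)(0.4760+0.3590) + (1/10)(0.6310+0.4760) + (1/10)(0.7920+0.6310) + (1/10)(1.0000+0.7920)
  = 0.0025 + 0.0085 + 0.0158 + 0.0254 + 0.0411 + 0.0614 + 0.0835 + 0.1107 + 0.1423 + 0.1792 = 0.6704
G = 1 − 0.6704 = 0.3296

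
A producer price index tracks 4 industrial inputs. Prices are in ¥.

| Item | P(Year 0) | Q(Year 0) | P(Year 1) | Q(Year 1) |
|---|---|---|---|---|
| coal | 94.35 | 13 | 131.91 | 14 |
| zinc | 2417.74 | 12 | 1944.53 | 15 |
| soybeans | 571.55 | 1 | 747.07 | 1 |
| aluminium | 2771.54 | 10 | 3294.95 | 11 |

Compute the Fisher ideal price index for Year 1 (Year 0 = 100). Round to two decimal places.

99.72

Laspeyres component (base-period weights):
ΣP(Year 1)Q(Year 0) = 131.91×13 + 1944.53×12 + 747.07×1 + 3294.95×10 = 1714.83 + 23334.36 + 747.07 + 32949.5 = 58745.76
ΣP(Year 0)Q(Year 0) = 94.35×13 + 2417.74×12 + 571.55×1 + 2771.54×10 = 1226.55 + 29012.88 + 571.55 + 27715.4 = 58526.38
L = 58745.76 / 58526.38 × 100 = 100.3748
Paasche component (current-period weights):
ΣP(Year 1)Q(Year 1) = 131.91×14 + 1944.53×15 + 747.07×1 + 3294.95×11 = 1846.74 + 29167.95 + 747.07 + 36244.45 = 68006.21
ΣP(Year 0)Q(Year 1) = 94.35×14 + 2417.74×15 + 571.55×1 + 2771.54×11 = 1320.9 + 36266.1 + 571.55 + 30486.94 = 68645.49
P = 68006.21 / 68645.49 × 100 = 99.0687
Fisher = √(L × P) = √(100.3748 × 99.0687) = 99.7196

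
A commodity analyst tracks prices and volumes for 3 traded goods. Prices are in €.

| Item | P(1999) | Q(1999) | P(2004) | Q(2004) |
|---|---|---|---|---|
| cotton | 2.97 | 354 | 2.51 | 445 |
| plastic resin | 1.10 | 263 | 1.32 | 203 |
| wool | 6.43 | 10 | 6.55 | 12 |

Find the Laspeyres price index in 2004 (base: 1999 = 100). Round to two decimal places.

92.61

Laspeyres price index uses base-period quantities as weights.
ΣP(2004)·Q(1999) = 2.51×354 + 1.32×263 + 6.55×10 = 888.54 + 347.16 + 65.5 = 1301.2
ΣP(1999)·Q(1999) = 2.97×354 + 1.10×263 + 6.43×10 = 1051.38 + 289.3 + 64.3 = 1404.98
Index = 1301.2 / 1404.98 × 100 = 92.6134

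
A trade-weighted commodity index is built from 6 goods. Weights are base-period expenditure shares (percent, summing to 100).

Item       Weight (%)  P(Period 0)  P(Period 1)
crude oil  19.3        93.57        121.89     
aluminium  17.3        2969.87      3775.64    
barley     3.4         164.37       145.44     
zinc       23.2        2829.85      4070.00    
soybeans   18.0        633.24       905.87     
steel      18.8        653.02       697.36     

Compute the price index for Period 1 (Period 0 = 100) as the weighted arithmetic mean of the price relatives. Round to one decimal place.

129.3

crude oil: 19.3 × (121.89/93.57) = 19.3 × 1.302661 = 25.1414
aluminium: 17.3 × (3775.64/2969.87) = 17.3 × 1.271315 = 21.9937
barley: 3.4 × (145.44/164.37) = 3.4 × 0.884833 = 3.0084
zinc: 23.2 × (4070.00/2829.85) = 23.2 × 1.438239 = 33.3671
soybeans: 18.0 × (905.87/633.24) = 18.0 × 1.430532 = 25.7496
steel: 18.8 × (697.36/653.02) = 18.8 × 1.067900 = 20.0765
Index = Σ wᵢ·(p₁ᵢ/p₀ᵢ) = 25.1414 + 21.9937 + 3.0084 + 33.3671 + 25.7496 + 20.0765 = 129.3368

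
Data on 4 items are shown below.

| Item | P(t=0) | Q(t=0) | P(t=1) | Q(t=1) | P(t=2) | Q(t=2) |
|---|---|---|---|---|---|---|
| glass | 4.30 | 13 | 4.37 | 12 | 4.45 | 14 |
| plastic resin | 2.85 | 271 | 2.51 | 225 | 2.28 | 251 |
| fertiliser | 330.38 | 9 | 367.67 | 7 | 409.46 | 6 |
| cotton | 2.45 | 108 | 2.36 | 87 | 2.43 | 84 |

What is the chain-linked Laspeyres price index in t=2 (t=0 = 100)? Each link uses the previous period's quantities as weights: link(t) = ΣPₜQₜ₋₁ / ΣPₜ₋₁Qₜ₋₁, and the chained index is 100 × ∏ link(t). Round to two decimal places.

Link t=0→t=1:
ΣP(t=1)Q(t=0) = 4.37×13 + 2.51×271 + 367.67×9 + 2.36×108 = 56.81 + 680.21 + 3309.03 + 254.88 = 4300.93
ΣP(t=0)Q(t=0) = 4.30×13 + 2.85×271 + 330.38×9 + 2.45×108 = 55.9 + 772.35 + 2973.42 + 264.6 = 4066.27
link = 4300.93/4066.27 = 1.057709
Link t=1→t=2:
ΣP(t=2)Q(t=1) = 4.45×12 + 2.28×225 + 409.46×7 + 2.43×87 = 53.4 + 513 + 2866.22 + 211.41 = 3644.03
ΣP(t=1)Q(t=1) = 4.37×12 + 2.51×225 + 367.67×7 + 2.36×87 = 52.44 + 564.75 + 2573.69 + 205.32 = 3396.2
link = 3644.03/3396.2 = 1.072973
Chained index = 100 × 1.057709 × 1.072973 = 113.4893

113.49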